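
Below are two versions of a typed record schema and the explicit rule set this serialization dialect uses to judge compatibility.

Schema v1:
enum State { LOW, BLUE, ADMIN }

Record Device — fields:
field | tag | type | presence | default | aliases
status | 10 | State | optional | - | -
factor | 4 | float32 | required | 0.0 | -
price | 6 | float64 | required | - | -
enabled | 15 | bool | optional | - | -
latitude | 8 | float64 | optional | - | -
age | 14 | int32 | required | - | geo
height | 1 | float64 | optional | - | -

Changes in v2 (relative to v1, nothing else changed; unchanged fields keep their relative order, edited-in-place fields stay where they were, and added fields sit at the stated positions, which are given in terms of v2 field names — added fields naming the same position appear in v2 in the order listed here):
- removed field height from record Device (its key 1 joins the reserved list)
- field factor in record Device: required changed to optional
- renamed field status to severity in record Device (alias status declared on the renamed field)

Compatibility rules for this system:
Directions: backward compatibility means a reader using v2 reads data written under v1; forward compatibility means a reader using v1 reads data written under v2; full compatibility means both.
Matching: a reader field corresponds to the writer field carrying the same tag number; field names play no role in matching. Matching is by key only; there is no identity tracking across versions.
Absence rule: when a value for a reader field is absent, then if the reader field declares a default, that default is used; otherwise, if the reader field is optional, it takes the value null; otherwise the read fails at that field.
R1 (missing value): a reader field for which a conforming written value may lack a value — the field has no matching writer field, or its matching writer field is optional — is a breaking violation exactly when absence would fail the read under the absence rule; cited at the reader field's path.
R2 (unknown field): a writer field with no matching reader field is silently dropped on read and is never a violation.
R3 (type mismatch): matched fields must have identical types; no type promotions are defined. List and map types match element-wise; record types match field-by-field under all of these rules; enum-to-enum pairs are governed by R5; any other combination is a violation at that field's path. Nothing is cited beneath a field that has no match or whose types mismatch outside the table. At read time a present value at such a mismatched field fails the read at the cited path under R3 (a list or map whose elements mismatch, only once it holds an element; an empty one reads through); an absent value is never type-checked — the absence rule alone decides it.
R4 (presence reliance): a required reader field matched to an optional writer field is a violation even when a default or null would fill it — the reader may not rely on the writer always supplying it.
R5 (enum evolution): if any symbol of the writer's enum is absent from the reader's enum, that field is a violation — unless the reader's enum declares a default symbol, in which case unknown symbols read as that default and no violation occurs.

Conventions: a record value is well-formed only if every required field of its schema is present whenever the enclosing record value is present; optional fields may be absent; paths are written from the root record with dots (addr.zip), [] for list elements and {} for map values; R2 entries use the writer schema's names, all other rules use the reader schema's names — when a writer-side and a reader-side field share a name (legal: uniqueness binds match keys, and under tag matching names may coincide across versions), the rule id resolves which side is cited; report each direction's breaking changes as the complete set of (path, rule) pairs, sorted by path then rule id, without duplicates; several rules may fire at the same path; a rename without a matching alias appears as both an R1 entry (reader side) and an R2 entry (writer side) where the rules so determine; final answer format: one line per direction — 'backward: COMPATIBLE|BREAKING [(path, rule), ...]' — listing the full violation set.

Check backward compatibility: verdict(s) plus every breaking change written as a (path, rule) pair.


backward: COMPATIBLE []

each type pair in Device: writer, then reader
checking backward for Device: reader v2 against writer v1:
  severity <- status (State -> State, writer optional)
  factor <- factor (float32 -> float32, writer required)
  price <- price (float64 -> float64, writer required)
  enabled <- enabled (bool -> bool, writer optional)
  latitude <- latitude (float64 -> float64, writer optional)
  age <- age (int32 -> int32, writer required)
  leftover writer field: height
  nothing fires on Device: backward is COMPATIBLE
the other Device changes do not affect what is asked:
  removed field height from record Device (its key 1 joins the reserved list) -> fires no rule on Device, leaving the asked answer as it is
  field factor in record Device: required changed to optional -> matters only for Device's forward compatibility — outside the asked direction
  renamed field status to severity in record Device (alias status declared on the renamed field) -> fires no rule on Device, leaving the asked answer as it is


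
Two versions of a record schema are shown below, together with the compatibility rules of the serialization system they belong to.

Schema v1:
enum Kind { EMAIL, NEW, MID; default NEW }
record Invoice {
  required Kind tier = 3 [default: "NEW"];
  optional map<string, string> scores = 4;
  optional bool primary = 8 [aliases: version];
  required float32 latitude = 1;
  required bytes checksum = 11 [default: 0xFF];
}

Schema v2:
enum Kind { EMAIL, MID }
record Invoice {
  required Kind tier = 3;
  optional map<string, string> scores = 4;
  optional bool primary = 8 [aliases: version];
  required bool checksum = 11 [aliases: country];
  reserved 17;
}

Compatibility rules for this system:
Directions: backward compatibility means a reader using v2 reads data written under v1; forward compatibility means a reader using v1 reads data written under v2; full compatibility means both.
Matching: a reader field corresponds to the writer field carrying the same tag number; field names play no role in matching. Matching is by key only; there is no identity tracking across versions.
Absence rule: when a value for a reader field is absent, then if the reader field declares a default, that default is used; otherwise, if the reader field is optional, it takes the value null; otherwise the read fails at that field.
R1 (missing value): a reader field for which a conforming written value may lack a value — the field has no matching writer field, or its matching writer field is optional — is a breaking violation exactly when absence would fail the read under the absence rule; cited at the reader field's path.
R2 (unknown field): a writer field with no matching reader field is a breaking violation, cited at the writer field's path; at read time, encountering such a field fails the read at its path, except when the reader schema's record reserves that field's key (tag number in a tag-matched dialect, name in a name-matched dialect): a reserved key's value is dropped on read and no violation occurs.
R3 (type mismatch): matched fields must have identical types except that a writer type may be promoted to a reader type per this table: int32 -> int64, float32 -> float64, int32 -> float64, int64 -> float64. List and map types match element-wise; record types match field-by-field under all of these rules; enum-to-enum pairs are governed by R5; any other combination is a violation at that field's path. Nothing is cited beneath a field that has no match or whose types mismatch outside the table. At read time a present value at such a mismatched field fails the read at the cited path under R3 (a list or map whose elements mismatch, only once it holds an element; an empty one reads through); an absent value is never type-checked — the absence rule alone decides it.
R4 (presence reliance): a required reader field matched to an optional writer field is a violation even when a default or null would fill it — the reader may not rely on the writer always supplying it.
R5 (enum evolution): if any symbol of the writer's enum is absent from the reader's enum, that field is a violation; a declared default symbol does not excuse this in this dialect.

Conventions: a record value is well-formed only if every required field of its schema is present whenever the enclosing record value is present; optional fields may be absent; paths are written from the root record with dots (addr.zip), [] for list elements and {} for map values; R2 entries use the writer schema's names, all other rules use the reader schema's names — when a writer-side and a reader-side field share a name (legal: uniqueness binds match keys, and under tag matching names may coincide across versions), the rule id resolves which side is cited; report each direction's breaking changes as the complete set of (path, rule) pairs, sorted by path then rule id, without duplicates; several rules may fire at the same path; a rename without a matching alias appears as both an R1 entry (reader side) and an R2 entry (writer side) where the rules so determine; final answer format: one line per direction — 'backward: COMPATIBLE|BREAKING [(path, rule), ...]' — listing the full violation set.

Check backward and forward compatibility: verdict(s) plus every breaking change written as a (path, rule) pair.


backward: BREAKING [(checksum, R3), (latitude, R2), (tier, R5)]; forward: BREAKING [(checksum, R3), (latitude, R1)]

each type pair in Invoice: writer, then reader
checking backward for Invoice: reader v2 against writer v1:
  Kind -> Kind, writer required: tier aligns to tier
  map<string, string> -> map<string, string>, writer optional: scores aligns to scores
  bool -> bool, writer optional: primary aligns to primary
  bytes -> bool, writer required: checksum aligns to checksum
  writer latitude: unknown to reader
  violation R3 at checksum
  violation R2 at latitude
  violation R5 at tier
  backward on Invoice therefore BREAKING (3)
checking forward for Invoice: reader v1 against writer v2:
  Kind -> Kind, writer required: tier aligns to tier
  map<string, string> -> map<string, string>, writer optional: scores aligns to scores
  bool -> bool, writer optional: primary aligns to primary
  no writer field matches reader latitude
  bool -> bytes, writer required: checksum aligns to checksum
  violation R3 at checksum
  violation R1 at latitude
  forward on Invoice therefore BREAKING (2)


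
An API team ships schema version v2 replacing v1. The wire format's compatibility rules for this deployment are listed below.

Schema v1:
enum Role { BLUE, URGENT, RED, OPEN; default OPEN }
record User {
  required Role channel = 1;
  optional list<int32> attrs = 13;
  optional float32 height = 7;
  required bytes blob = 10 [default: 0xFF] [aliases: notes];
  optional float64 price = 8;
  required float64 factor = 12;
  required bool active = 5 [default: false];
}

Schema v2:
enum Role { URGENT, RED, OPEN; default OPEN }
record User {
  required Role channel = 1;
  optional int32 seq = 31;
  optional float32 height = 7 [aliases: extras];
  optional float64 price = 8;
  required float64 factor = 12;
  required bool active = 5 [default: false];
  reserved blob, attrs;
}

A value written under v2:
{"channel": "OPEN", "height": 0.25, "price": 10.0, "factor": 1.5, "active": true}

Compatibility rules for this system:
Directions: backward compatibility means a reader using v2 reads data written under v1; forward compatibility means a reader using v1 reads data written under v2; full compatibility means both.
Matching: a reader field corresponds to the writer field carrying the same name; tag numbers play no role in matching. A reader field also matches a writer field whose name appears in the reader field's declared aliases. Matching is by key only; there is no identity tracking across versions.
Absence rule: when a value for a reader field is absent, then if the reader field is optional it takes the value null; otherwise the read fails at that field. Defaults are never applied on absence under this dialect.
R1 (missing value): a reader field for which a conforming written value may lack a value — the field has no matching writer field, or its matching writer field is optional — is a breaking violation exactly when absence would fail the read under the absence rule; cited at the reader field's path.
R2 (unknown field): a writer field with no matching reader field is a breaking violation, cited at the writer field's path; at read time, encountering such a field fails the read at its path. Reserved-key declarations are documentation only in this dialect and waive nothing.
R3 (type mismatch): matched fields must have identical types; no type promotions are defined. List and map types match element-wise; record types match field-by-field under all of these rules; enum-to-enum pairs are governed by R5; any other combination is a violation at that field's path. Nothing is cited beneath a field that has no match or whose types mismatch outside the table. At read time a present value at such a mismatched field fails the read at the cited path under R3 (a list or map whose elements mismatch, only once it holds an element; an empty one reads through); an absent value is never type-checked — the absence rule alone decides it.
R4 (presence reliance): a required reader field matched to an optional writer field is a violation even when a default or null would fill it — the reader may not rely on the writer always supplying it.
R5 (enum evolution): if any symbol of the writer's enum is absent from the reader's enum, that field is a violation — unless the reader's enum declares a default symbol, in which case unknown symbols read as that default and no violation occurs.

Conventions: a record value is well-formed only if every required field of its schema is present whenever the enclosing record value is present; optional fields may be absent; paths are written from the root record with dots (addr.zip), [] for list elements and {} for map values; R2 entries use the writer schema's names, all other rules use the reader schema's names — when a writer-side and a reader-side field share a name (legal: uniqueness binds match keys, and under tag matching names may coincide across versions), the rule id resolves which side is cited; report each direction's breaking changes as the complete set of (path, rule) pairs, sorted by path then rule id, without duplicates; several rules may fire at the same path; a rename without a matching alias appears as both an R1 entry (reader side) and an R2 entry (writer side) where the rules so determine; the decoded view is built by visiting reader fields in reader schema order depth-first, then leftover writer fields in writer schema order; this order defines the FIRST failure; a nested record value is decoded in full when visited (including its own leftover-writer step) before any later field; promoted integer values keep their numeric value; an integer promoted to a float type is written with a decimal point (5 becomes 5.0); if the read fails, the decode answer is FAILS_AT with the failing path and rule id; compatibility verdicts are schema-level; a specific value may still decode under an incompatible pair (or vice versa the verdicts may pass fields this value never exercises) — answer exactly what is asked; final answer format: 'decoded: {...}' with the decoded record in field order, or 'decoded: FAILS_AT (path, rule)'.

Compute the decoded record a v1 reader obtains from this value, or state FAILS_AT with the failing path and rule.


decoded: FAILS_AT (blob, R1)

in User below, arrows point writer -> reader
decode (reader v1):
  channel := "OPEN"
  attrs := null (absent, optional -> null)
  height := 0.25
  read fails at blob under R1 (no fill)
  => FAILS_AT (blob, R1)
remaining User differences; none change what is asked:
  added field seq to record User: optional int32, tag 31 (in v2 it sits immediately before height) -> schema-level compatibility only; this User value's decode is unchanged
  removed field attrs from record User (its key "attrs" joins the reserved list) -> schema-level compatibility only; this User value's decode is unchanged
  enum Role (field channel in record User): symbol BLUE removed -> no rule fires on it and the decoded User view is identical with or without it


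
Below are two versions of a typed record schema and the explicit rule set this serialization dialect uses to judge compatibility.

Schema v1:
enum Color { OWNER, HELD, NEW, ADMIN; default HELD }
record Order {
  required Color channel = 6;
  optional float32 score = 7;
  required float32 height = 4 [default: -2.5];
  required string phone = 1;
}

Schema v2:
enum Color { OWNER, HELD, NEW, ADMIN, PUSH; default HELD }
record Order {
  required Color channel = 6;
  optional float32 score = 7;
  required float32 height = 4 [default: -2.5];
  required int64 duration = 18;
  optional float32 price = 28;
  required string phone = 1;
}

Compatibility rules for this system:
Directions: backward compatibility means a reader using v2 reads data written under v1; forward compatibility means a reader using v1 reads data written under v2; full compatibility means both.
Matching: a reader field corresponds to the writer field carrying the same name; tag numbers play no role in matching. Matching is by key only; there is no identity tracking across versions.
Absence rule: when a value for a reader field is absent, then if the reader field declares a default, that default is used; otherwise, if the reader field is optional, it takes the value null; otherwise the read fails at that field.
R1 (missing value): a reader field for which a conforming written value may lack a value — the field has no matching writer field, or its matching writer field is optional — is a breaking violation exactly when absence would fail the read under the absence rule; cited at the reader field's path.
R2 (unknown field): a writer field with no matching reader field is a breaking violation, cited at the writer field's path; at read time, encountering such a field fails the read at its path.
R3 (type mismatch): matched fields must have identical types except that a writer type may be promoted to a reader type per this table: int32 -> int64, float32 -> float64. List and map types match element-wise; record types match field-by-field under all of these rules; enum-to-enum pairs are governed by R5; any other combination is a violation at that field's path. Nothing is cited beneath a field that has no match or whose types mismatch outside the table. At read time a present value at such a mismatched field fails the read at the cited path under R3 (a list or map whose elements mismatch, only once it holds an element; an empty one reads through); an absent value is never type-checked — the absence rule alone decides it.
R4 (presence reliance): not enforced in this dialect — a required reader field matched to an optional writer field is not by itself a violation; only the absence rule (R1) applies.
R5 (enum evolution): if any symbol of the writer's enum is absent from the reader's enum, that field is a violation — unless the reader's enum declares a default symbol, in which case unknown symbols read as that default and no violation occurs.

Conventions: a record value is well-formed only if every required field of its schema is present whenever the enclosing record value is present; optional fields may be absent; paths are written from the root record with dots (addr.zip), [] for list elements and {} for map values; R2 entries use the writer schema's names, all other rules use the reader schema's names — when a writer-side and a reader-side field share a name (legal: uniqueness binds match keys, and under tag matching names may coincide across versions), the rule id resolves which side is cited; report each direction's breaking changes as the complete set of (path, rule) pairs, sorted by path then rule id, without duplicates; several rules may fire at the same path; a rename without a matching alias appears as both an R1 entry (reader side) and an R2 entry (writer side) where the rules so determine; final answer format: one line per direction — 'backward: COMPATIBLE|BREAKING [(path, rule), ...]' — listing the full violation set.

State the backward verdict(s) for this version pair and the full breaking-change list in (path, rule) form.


the writer's type comes first in each Order pair
checking backward for Order: reader v2 against writer v1:
  Color -> Color, writer required: channel aligns to channel
  float32 -> float32, writer optional: score aligns to score
  float32 -> float32, writer required: height aligns to height
  no writer field matches reader duration
  no writer field matches reader price
  string -> string, writer required: phone aligns to phone
  R1 fires at duration
  => backward: BREAKING (1)
the other Order changes do not affect what is asked:
  enum Color (field channel in record Order): symbol PUSH added -> no rule fires on it in Order's dialect; the asked verdict holds
  added field price to record Order: optional float32, tag 28 (in v2 it sits immediately before phone) -> affects forward compatibility only, which is not asked

backward: BREAKING [(duration, R1)]


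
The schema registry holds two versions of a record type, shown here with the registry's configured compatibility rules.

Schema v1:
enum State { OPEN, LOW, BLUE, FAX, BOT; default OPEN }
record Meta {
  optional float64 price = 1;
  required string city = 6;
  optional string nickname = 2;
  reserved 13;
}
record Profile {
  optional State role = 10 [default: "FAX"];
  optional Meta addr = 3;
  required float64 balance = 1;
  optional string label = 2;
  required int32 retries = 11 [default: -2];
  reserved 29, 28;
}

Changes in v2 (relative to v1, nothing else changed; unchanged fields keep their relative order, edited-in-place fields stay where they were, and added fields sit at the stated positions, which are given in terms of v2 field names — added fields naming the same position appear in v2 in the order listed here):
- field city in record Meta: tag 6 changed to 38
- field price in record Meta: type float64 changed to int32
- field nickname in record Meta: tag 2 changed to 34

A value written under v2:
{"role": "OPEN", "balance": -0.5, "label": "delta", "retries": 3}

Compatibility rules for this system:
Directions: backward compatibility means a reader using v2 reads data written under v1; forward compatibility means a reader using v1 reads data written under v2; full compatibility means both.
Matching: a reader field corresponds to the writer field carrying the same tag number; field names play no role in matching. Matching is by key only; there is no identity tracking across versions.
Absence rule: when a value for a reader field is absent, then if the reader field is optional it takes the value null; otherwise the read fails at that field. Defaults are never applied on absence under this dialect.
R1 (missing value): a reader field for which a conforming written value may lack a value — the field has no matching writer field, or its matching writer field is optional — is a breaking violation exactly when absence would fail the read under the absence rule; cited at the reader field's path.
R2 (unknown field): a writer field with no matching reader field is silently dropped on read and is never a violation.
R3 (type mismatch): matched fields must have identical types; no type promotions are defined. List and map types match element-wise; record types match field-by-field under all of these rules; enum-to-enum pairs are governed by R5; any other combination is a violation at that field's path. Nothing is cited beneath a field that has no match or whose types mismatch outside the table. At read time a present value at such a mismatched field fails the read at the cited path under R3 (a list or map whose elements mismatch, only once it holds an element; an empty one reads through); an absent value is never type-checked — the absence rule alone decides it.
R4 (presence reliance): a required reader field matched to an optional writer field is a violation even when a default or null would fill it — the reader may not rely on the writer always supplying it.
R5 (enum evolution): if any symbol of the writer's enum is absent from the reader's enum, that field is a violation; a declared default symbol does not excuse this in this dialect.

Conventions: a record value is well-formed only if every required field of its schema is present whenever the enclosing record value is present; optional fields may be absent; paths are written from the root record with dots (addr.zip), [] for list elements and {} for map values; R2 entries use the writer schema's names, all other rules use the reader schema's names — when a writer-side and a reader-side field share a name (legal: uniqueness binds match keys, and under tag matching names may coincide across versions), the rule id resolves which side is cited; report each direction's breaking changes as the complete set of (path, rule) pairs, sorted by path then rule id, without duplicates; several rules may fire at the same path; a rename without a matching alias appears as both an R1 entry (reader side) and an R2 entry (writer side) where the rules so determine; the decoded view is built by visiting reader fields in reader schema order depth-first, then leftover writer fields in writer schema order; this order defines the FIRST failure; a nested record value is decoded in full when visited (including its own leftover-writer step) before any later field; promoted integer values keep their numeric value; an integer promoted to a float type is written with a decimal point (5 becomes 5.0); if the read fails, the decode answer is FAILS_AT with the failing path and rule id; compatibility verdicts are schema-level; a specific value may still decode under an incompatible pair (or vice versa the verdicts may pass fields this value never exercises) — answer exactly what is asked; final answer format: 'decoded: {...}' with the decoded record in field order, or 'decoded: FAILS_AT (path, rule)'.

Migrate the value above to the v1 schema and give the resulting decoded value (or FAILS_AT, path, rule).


the writer's type comes first in each Profile pair
decoding the Profile value with the v1 reader:
  role := "OPEN"
  addr := null (absent, optional -> null)
  balance := -0.5
  label := "delta"
  retries := 3
  => decoded: {"role": "OPEN", "addr": null, "balance": -0.5, "label": "delta", "retries": 3}
checking off the Profile differences that do not matter here:
  field city in record Meta: tag 6 changed to 38 -> matters for Profile compatibility verdicts, not for this value's decode
  field price in record Meta: type float64 changed to int32 -> matters for Profile compatibility verdicts, not for this value's decode
  field nickname in record Meta: tag 2 changed to 34 -> inert under this dialect — no rule fires on Profile and the result does not move

decoded: {"role": "OPEN", "addr": null, "balance": -0.5, "label": "delta", "retries": 3}


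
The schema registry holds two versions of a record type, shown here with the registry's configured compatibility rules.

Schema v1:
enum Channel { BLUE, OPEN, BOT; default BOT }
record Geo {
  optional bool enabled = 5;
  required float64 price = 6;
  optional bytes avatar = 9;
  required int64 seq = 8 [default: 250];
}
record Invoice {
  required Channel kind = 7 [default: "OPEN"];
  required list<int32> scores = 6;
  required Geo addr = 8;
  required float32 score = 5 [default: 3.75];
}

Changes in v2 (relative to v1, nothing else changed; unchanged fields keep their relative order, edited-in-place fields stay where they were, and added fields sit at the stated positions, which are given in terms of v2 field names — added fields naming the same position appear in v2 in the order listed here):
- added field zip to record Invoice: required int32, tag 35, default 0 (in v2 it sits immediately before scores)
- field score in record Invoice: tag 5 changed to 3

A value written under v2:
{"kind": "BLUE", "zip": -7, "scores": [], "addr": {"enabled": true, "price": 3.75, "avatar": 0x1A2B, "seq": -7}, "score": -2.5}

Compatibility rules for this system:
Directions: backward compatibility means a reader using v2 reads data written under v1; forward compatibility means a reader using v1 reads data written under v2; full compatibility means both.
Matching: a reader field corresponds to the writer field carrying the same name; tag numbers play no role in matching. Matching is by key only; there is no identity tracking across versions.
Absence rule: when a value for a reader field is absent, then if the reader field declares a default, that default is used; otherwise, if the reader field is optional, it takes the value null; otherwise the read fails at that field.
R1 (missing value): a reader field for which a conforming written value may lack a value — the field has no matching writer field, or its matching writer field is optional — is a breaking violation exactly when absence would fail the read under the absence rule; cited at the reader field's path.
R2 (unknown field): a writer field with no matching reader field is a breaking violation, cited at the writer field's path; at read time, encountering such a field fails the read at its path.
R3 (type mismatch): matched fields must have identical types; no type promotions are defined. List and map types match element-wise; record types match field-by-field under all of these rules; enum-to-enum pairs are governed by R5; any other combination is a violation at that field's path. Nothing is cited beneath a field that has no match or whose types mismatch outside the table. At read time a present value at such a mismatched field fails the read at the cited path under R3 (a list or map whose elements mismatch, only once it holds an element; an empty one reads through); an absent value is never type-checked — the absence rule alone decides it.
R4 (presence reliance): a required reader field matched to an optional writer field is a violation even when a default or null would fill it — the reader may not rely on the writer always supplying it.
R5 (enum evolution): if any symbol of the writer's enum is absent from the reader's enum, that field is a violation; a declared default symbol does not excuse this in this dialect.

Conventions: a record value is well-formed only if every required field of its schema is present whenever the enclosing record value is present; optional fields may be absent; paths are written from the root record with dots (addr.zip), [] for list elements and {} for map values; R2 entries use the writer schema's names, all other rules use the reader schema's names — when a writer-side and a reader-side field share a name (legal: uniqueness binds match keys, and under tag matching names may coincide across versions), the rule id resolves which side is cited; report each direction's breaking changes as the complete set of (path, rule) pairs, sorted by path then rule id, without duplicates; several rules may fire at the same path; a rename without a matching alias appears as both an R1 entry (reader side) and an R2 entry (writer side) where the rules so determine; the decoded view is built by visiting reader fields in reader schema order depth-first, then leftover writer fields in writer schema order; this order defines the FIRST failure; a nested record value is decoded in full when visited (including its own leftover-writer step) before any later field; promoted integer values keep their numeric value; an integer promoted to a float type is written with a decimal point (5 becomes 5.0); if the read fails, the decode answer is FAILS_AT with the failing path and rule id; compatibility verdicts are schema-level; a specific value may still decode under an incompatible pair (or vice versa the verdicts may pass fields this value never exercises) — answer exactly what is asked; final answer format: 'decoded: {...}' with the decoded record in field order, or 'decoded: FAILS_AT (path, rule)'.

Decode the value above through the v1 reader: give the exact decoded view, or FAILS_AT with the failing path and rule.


arrows below run writer -> reader for Invoice
decoding the Invoice value with the v1 reader:
  kind := "BLUE"
  scores := []
  addr.enabled := true
  addr.price := 3.75
  addr.avatar := 0x1A2B
  addr.seq := -7
  score := -2.5
  read fails at zip under R2 (unknown field)
  => FAILS_AT (zip, R2)
remaining Invoice differences; none change what is asked:
  field score in record Invoice: tag 5 changed to 3 -> inert under this dialect — no rule fires on Invoice and the result does not move

decoded: FAILS_AT (zip, R2)


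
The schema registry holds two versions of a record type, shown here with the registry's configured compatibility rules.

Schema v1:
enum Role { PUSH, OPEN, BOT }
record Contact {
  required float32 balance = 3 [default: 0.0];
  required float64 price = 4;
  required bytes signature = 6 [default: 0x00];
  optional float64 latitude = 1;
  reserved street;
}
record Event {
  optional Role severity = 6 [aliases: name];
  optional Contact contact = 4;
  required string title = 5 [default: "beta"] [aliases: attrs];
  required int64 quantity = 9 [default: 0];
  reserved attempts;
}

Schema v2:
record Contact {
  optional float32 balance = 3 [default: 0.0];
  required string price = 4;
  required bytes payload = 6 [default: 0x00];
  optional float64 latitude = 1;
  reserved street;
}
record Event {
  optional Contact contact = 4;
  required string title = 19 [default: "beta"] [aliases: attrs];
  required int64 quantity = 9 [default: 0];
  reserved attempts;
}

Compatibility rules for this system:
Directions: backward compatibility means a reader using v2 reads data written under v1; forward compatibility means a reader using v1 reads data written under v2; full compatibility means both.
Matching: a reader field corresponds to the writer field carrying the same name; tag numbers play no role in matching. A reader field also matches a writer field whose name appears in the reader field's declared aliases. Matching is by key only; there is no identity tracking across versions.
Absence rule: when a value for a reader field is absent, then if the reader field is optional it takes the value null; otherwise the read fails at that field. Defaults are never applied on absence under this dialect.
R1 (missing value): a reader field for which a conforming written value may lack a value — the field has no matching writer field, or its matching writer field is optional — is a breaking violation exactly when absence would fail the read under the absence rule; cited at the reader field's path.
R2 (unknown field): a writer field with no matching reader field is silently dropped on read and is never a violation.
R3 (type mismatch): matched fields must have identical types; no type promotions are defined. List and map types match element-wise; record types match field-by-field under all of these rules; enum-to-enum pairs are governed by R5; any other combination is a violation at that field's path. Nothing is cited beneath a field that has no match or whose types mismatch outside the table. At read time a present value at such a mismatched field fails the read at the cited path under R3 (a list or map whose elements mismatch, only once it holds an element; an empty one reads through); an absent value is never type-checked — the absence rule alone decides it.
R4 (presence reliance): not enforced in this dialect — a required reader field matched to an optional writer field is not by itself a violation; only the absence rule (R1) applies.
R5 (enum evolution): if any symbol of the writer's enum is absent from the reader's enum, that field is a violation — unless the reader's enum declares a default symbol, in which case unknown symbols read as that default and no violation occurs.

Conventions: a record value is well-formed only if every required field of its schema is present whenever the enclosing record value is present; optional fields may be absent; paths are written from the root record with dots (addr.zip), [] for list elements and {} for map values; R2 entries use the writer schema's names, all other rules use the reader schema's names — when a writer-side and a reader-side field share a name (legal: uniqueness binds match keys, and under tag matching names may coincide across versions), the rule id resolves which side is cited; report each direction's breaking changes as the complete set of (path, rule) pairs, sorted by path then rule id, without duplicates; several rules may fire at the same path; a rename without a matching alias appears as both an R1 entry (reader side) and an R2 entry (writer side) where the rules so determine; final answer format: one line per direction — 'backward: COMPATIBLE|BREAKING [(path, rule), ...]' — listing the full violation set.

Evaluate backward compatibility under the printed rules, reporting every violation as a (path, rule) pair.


backward: BREAKING [(contact.payload, R1), (contact.price, R3)]

arrows below run writer -> reader for Event
backward on Event — v2 reading data written by v1:
  Contact -> Contact, writer optional: contact aligns to contact
  string -> string, writer required: title aligns to title
  int64 -> int64, writer required: quantity aligns to quantity
  leftover writer field: severity
  float32 -> float32, writer required: contact.balance aligns to contact.balance
  float64 -> string, writer required: contact.price aligns to contact.price
  contact.payload has no writer counterpart
  float64 -> float64, writer optional: contact.latitude aligns to contact.latitude
  leftover writer field: contact.signature
  R1 fires at contact.payload
  R3 fires at contact.price
  => backward verdict for Event: BREAKING, 2 violation(s)
diffs on Event not affecting the asked answer:
  removed field severity from record Event -> fires no rule on Event, leaving the asked answer as it is
  field title in record Event: tag 5 changed to 19 -> fires no rule on Event, leaving the asked answer as it is
  field balance in record Contact: required changed to optional -> affects forward compatibility only, which is not asked


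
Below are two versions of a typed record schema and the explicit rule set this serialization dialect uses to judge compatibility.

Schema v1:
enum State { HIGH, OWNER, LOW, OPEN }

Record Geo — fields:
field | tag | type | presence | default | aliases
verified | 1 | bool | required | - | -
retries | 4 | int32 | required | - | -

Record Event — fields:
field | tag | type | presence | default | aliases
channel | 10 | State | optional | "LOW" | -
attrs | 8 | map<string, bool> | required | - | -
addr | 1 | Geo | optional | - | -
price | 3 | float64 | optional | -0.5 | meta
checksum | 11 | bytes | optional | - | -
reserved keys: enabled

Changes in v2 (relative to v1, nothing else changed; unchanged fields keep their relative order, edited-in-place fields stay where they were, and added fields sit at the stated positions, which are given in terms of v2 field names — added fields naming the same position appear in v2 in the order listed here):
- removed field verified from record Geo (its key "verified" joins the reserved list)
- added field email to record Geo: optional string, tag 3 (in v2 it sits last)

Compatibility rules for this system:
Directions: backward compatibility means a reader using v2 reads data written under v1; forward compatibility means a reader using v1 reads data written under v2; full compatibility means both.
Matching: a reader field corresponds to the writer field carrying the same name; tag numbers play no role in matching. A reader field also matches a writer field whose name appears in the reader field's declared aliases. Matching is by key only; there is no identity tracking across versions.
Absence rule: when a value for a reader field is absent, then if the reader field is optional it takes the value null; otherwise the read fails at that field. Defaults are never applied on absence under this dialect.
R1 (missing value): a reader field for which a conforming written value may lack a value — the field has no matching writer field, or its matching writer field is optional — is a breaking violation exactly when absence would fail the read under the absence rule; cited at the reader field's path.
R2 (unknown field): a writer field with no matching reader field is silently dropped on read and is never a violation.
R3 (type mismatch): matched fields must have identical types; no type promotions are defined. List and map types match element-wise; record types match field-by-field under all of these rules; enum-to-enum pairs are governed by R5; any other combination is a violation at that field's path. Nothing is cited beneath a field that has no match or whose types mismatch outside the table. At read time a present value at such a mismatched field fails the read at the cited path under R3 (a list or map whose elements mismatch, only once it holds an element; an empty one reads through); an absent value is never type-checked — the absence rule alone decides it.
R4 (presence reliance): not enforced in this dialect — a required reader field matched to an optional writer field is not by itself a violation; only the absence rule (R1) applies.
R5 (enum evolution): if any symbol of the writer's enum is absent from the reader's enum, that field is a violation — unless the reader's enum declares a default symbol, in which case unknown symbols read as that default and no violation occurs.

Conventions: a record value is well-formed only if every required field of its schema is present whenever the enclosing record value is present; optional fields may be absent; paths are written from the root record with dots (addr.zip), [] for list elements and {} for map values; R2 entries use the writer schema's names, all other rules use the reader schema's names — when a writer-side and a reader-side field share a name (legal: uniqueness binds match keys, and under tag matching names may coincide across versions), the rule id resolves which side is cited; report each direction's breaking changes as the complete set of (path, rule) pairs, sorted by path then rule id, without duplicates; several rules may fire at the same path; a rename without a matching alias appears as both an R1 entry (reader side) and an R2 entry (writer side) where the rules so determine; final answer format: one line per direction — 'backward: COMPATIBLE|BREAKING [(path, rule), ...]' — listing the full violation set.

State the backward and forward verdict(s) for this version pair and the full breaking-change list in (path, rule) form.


in Event below, arrows point writer -> reader
checking backward for Event: reader v2 against writer v1:
  channel: paired with writer channel (State -> State; writer optional)
  attrs: paired with writer attrs (map<string, bool> -> map<string, bool>; writer required)
  addr: paired with writer addr (Geo -> Geo; writer optional)
  price: paired with writer price (float64 -> float64; writer optional)
  checksum: paired with writer checksum (bytes -> bytes; writer optional)
  addr.retries: paired with writer addr.retries (int32 -> int32; writer required)
  addr.email: no writer match
  writer field addr.verified has no reader counterpart
  nothing fires on Event: backward is COMPATIBLE
checking forward for Event: reader v1 against writer v2:
  channel: paired with writer channel (State -> State; writer optional)
  attrs: paired with writer attrs (map<string, bool> -> map<string, bool>; writer required)
  addr: paired with writer addr (Geo -> Geo; writer optional)
  price: paired with writer price (float64 -> float64; writer optional)
  checksum: paired with writer checksum (bytes -> bytes; writer optional)
  addr.verified: no writer match
  addr.retries: paired with writer addr.retries (int32 -> int32; writer required)
  writer field addr.email has no reader counterpart
  rule R1 violated at addr.verified
  => 1 violation(s): forward is BREAKING for Event

backward: COMPATIBLE []; forward: BREAKING [(addr.verified, R1)]
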